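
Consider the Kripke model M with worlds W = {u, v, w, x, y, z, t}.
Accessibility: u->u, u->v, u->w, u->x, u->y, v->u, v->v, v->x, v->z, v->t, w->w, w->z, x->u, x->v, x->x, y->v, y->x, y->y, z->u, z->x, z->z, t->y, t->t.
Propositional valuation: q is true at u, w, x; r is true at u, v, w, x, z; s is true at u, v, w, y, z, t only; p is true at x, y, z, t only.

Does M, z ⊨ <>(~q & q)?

No

Recall that <>ψ holds at a world iff ψ holds at some accessible world.
At z: <>(~q & q) requires ~q & q at some successor in {u, x, z}.
  At u: ~q & q is false.
  At x: ~q & q is false.
  At z: ~q & q is false.
So <>(~q & q) is false at z.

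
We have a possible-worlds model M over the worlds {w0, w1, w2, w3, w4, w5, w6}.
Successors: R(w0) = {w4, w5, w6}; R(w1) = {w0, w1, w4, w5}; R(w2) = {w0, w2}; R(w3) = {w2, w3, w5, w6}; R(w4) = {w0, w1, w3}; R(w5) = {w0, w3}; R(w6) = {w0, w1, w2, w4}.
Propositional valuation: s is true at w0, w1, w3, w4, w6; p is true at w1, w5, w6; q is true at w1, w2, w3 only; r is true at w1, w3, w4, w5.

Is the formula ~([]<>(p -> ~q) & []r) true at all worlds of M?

Let φ = ~([]<>(p -> ~q) & []r). Evaluate φ at each world:
  w0 (successors {w4, w5, w6}): φ is true.
  w1 (successors {w0, w1, w4, w5}): φ is true.
  w2 (successors {w0, w2}): φ is true.
  w3 (successors {w2, w3, w5, w6}): φ is true.
  w4 (successors {w0, w1, w3}): φ is true.
  w5 (successors {w0, w3}): φ is true.
  w6 (successors {w0, w1, w2, w4}): φ is true.
For instance, at w0:
  At w0: []<>(p -> ~q) & []r is false, so ~([]<>(p -> ~q) & []r) is true.
    At w0: []<>(p -> ~q) is true, []r is false, so []<>(p -> ~q) & []r is false.
      At w0: []<>(p -> ~q) requires <>(p -> ~q) at every successor {w4, w5, w6}.
        At w4: <>(p -> ~q) is true.
        At w5: <>(p -> ~q) is true.
        At w6: <>(p -> ~q) is true.
      So []<>(p -> ~q) is true at w0.
      At w0: []r requires r at every successor {w4, w5, w6}.
        r fails at w6, so []r is false at w0.

Yes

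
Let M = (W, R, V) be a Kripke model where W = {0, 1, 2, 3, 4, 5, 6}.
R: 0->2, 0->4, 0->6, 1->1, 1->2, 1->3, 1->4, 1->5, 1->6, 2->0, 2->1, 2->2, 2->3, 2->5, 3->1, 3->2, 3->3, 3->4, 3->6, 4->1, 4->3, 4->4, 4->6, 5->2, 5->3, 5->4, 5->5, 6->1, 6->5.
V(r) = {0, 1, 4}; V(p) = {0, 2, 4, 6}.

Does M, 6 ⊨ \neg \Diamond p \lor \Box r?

Yes

At 6: \neg \Diamond p is true, \Box r is false, so \neg \Diamond p \lor \Box r is true.
  At 6: \Diamond p is false, so \neg \Diamond p is true.
    At 6: \Diamond p requires p at some successor in {1, 5}.
      At 1: p is false.
      At 5: p is false.
    So \Diamond p is false at 6.
  At 6: \Box r requires r at every successor {1, 5}.
    r fails at 5, so \Box r is false at 6.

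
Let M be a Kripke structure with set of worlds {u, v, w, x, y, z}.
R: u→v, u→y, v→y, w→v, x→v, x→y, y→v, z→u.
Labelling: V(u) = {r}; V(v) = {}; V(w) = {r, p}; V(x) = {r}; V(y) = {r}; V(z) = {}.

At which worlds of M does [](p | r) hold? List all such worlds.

Let φ = [](p | r). Evaluate φ at each world:
  u (successors {v, y}): φ is false.
  v (successors {y}): φ is true.
  w (successors {v}): φ is false.
  x (successors {v, y}): φ is false.
  y (successors {v}): φ is false.
  z (successors {u}): φ is true.
For instance, at v:
  At v: [](p | r) requires p | r at every successor {y}.
    At y: p | r is true.
  So [](p | r) is true at v.
Satisfying worlds: {v, z}

v, z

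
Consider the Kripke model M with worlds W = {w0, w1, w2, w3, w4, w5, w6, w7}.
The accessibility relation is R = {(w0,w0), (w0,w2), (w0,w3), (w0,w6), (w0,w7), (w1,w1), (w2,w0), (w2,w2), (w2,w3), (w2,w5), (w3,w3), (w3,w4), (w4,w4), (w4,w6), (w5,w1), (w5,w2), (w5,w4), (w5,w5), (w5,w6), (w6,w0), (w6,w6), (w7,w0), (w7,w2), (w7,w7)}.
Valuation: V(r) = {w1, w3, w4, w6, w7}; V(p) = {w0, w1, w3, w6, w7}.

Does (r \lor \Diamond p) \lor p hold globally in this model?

Yes

Recall that \Diamond ψ holds at a world iff ψ holds at some accessible world.
Let φ = (r \lor \Diamond p) \lor p. Evaluate φ at each world:
  w0 (successors {w0, w2, w3, w6, w7}): φ is true.
  w1 (successors {w1}): φ is true.
  w2 (successors {w0, w2, w3, w5}): φ is true.
  w3 (successors {w3, w4}): φ is true.
  w4 (successors {w4, w6}): φ is true.
  w5 (successors {w1, w2, w4, w5, w6}): φ is true.
  w6 (successors {w0, w6}): φ is true.
  w7 (successors {w0, w2, w7}): φ is true.
For instance, at w6:
  At w6: r \lor \Diamond p is true, p is true, so (r \lor \Diamond p) \lor p is true.
    At w6: r is true, \Diamond p is true, so r \lor \Diamond p is true.
      At w6: \Diamond p requires p at some successor in {w0, w6}.
        p holds at w0, so \Diamond p is true at w6.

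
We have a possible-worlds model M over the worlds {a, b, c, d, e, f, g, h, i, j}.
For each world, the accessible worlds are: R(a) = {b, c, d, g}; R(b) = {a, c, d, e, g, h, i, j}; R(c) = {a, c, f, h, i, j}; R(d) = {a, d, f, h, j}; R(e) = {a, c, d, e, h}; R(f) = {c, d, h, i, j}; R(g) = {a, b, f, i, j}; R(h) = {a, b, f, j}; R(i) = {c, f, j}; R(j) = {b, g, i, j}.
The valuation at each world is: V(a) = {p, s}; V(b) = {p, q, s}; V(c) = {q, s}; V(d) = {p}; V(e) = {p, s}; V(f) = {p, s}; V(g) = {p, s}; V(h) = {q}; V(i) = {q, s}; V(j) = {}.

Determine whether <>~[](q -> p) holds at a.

At a: <>~[](q -> p) requires ~[](q -> p) at some successor in {b, c, d, g}.
  ~[](q -> p) holds at b, so <>~[](q -> p) is true at a.
    At b: [](q -> p) is false, so ~[](q -> p) is true.
      At b: [](q -> p) requires q -> p at every successor {a, c, d, e, g, h, i, j}.
        q -> p fails at c, so [](q -> p) is false at b.

Yes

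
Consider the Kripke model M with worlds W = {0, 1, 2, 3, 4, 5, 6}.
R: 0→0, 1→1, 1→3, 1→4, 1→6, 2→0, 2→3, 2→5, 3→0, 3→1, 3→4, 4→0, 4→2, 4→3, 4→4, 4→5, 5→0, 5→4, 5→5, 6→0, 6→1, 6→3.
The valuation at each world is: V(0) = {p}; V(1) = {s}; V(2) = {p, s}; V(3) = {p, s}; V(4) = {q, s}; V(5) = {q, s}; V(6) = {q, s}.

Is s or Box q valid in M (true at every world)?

No

Let φ = s or Box q. Evaluate φ at each world:
  0 (successors {0}): φ is false.
  1 (successors {1, 3, 4, 6}): φ is true.
  2 (successors {0, 3, 5}): φ is true.
  3 (successors {0, 1, 4}): φ is true.
  4 (successors {0, 2, 3, 4, 5}): φ is true.
  5 (successors {0, 4, 5}): φ is true.
  6 (successors {0, 1, 3}): φ is true.
Detail at 0 (counterexample):
  At 0: s is false, Box q is false, so s or Box q is false.
    At 0: Box q requires q at every successor {0}.
      q fails at 0, so Box q is false at 0.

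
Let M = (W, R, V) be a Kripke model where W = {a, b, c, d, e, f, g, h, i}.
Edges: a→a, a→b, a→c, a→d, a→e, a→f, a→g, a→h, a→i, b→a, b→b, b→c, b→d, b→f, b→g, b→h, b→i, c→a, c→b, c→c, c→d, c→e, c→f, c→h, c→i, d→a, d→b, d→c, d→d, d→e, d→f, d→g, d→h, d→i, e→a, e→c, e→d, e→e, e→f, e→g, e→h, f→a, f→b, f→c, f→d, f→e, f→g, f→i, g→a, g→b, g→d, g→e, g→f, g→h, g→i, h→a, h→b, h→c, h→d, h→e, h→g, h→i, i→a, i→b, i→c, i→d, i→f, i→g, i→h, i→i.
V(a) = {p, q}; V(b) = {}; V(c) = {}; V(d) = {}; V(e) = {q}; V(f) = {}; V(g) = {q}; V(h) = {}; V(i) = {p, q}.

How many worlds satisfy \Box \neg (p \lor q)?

Let φ = \Box \neg (p \lor q). Evaluate φ at each world:
  a (successors {a, b, c, d, e, f, g, h, i}): φ is false.
  b (successors {a, b, c, d, f, g, h, i}): φ is false.
  c (successors {a, b, c, d, e, f, h, i}): φ is false.
  d (successors {a, b, c, d, e, f, g, h, i}): φ is false.
  e (successors {a, c, d, e, f, g, h}): φ is false.
  f (successors {a, b, c, d, e, g, i}): φ is false.
  g (successors {a, b, d, e, f, h, i}): φ is false.
  h (successors {a, b, c, d, e, g, i}): φ is false.
  i (successors {a, b, c, d, f, g, h, i}): φ is false.
For instance, at h:
  At h: \Box \neg (p \lor q) requires \neg (p \lor q) at every successor {a, b, c, d, e, g, i}.
    \neg (p \lor q) fails at a, so \Box \neg (p \lor q) is false at h.
Satisfying worlds: none.

0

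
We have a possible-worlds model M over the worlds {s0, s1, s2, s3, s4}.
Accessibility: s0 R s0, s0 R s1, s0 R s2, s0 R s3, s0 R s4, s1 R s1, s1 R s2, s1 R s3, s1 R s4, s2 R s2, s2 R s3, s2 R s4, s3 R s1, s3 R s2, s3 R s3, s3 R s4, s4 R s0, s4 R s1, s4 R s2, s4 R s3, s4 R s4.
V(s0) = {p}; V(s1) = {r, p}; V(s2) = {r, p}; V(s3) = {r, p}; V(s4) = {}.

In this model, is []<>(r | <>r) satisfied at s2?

Yes

At s2: []<>(r | <>r) requires <>(r | <>r) at every successor {s2, s3, s4}.
    At s2: <>(r | <>r) requires r | <>r at some successor in {s2, s3, s4}.
      r | <>r holds at s2, so <>(r | <>r) is true at s2.
    At s3: <>(r | <>r) requires r | <>r at some successor in {s1, s2, s3, s4}.
      r | <>r holds at s1, so <>(r | <>r) is true at s3.
    At s4: <>(r | <>r) requires r | <>r at some successor in {s0, s1, s2, s3, s4}.
      r | <>r holds at s0, so <>(r | <>r) is true at s4.
So []<>(r | <>r) is true at s2.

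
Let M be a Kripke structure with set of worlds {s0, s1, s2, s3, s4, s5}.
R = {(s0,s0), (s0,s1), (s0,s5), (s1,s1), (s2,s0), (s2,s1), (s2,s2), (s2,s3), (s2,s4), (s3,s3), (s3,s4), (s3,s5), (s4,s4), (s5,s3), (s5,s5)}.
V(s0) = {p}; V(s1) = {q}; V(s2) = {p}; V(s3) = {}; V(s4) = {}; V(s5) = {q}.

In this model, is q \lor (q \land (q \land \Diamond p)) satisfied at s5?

At s5: q is true, q \land (q \land \Diamond p) is false, so q \lor (q \land (q \land \Diamond p)) is true.
  At s5: q is true, q \land \Diamond p is false, so q \land (q \land \Diamond p) is false.
    At s5: q is true, \Diamond p is false, so q \land \Diamond p is false.
      At s5: \Diamond p requires p at some successor in {s3, s5}.
        At s3: p is false.
        At s5: p is false.
      So \Diamond p is false at s5.

Yes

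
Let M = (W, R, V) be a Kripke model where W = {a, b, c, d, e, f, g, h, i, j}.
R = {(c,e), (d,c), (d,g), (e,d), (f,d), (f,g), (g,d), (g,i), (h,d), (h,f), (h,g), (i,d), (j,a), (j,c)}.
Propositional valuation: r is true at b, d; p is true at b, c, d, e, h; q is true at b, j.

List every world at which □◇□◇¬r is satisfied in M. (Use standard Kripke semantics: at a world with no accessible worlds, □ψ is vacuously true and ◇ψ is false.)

Recall that □ψ holds at a world iff ψ holds at every accessible world, and ◇ψ holds iff ψ holds at some accessible world.
Let φ = □◇□◇¬r. Evaluate φ at each world:
  a (successors ∅): φ is true.
  b (successors ∅): φ is true.
  c (successors {e}): φ is true.
  d (successors {c, g}): φ is true.
  e (successors {d}): φ is false.
  f (successors {d, g}): φ is false.
  g (successors {d, i}): φ is false.
  h (successors {d, f, g}): φ is false.
  i (successors {d}): φ is false.
  j (successors {a, c}): φ is false.
For instance, at c:
  At c: □◇□◇¬r requires ◇□◇¬r at every successor {e}.
      At e: ◇□◇¬r requires □◇¬r at some successor in {d}.
        □◇¬r holds at d, so ◇□◇¬r is true at e.
  So □◇□◇¬r is true at c.
Satisfying worlds: {a, b, c, d}

a, b, c, d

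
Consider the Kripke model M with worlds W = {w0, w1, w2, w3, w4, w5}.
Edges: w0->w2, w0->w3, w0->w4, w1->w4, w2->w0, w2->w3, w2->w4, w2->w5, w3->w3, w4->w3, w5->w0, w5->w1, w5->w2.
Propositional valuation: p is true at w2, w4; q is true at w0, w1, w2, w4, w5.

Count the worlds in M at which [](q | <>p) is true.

2

Let φ = [](q | <>p). Evaluate φ at each world:
  w0 (successors {w2, w3, w4}): φ is false.
  w1 (successors {w4}): φ is true.
  w2 (successors {w0, w3, w4, w5}): φ is false.
  w3 (successors {w3}): φ is false.
  w4 (successors {w3}): φ is false.
  w5 (successors {w0, w1, w2}): φ is true.
For instance, at w4:
  At w4: [](q | <>p) requires q | <>p at every successor {w3}.
    q | <>p fails at w3, so [](q | <>p) is false at w4.
      At w3: q is false, <>p is false, so q | <>p is false.
Satisfying worlds: {w1, w5}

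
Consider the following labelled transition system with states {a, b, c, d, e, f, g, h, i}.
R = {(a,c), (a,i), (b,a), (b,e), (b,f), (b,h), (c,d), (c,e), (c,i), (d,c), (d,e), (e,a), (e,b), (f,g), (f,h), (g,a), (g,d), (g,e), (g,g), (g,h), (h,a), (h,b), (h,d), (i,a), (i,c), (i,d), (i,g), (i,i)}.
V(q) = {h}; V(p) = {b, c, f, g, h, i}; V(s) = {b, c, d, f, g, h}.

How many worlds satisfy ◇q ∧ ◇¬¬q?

Let φ = ◇q ∧ ◇¬¬q. Evaluate φ at each world:
  a (successors {c, i}): φ is false.
  b (successors {a, e, f, h}): φ is true.
  c (successors {d, e, i}): φ is false.
  d (successors {c, e}): φ is false.
  e (successors {a, b}): φ is false.
  f (successors {g, h}): φ is true.
  g (successors {a, d, e, g, h}): φ is true.
  h (successors {a, b, d}): φ is false.
  i (successors {a, c, d, g, i}): φ is false.
For instance, at g:
  At g: ◇q is true, ◇¬¬q is true, so ◇q ∧ ◇¬¬q is true.
    At g: ◇q requires q at some successor in {a, d, e, g, h}.
      q holds at h, so ◇q is true at g.
    At g: ◇¬¬q requires ¬¬q at some successor in {a, d, e, g, h}.
      ¬¬q holds at h, so ◇¬¬q is true at g.
Satisfying worlds: {b, f, g}

3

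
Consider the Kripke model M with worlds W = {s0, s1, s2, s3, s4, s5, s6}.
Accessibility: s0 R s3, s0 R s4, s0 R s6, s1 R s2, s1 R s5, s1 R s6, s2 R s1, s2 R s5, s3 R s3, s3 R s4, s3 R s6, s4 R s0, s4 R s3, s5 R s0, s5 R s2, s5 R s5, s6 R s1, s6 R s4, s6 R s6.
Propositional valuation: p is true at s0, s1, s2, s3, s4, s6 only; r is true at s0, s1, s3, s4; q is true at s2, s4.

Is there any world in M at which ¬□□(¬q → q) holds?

Let φ = ¬□□(¬q → q). Evaluate φ at each world:
  s0 (successors {s3, s4, s6}): φ is true.
  s1 (successors {s2, s5, s6}): φ is true.
  s2 (successors {s1, s5}): φ is true.
  s3 (successors {s3, s4, s6}): φ is true.
  s4 (successors {s0, s3}): φ is true.
  s5 (successors {s0, s2, s5}): φ is true.
  s6 (successors {s1, s4, s6}): φ is true.
Detail at s0 (witness):
  At s0: □□(¬q → q) is false, so ¬□□(¬q → q) is true.
    At s0: □□(¬q → q) requires □(¬q → q) at every successor {s3, s4, s6}.
      □(¬q → q) fails at s3, so □□(¬q → q) is false at s0.

Yes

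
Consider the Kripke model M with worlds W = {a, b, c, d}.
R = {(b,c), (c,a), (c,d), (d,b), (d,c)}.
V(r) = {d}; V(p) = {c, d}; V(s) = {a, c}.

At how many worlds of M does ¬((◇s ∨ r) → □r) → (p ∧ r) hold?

Recall that □ψ holds at a world iff ψ holds at every accessible world, and ◇ψ holds iff ψ holds at some accessible world.
Let φ = ¬((◇s ∨ r) → □r) → (p ∧ r). Evaluate φ at each world:
  a (successors ∅): φ is true.
  b (successors {c}): φ is false.
  c (successors {a, d}): φ is false.
  d (successors {b, c}): φ is true.
For instance, at b:
  At b: ¬((◇s ∨ r) → □r) is true, p ∧ r is false, so ¬((◇s ∨ r) → □r) → (p ∧ r) is false.
    At b: (◇s ∨ r) → □r is false, so ¬((◇s ∨ r) → □r) is true.
      At b: ◇s ∨ r is true, □r is false, so (◇s ∨ r) → □r is false.
Satisfying worlds: {a, d}

2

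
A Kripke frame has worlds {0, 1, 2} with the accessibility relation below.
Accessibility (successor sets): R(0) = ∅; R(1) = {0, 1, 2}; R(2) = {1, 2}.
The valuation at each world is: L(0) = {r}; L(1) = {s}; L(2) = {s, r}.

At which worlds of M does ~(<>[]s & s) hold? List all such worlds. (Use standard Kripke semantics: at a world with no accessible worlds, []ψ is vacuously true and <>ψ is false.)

0

Recall that []ψ holds at a world iff ψ holds at every accessible world, and <>ψ holds iff ψ holds at some accessible world.
Let φ = ~(<>[]s & s). Evaluate φ at each world:
  0 (successors ∅): φ is true.
  1 (successors {0, 1, 2}): φ is false.
  2 (successors {1, 2}): φ is false.
For instance, at 2:
  At 2: <>[]s & s is true, so ~(<>[]s & s) is false.
    At 2: <>[]s is true, s is true, so <>[]s & s is true.
      At 2: <>[]s requires []s at some successor in {1, 2}.
        []s holds at 2, so <>[]s is true at 2.
Satisfying worlds: {0}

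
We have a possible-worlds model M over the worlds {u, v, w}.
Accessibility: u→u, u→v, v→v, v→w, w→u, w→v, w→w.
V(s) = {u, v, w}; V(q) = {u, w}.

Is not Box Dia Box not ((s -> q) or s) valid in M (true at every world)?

Recall that Box ψ holds at a world iff ψ holds at every accessible world, and Dia ψ holds iff ψ holds at some accessible world.
Let φ = not Box Dia Box not ((s -> q) or s). Evaluate φ at each world:
  u (successors {u, v}): φ is true.
  v (successors {v, w}): φ is true.
  w (successors {u, v, w}): φ is true.
For instance, at u:
  At u: Box Dia Box not ((s -> q) or s) is false, so not Box Dia Box not ((s -> q) or s) is true.
    At u: Box Dia Box not ((s -> q) or s) requires Dia Box not ((s -> q) or s) at every successor {u, v}.
      Dia Box not ((s -> q) or s) fails at u, so Box Dia Box not ((s -> q) or s) is false at u.

Yes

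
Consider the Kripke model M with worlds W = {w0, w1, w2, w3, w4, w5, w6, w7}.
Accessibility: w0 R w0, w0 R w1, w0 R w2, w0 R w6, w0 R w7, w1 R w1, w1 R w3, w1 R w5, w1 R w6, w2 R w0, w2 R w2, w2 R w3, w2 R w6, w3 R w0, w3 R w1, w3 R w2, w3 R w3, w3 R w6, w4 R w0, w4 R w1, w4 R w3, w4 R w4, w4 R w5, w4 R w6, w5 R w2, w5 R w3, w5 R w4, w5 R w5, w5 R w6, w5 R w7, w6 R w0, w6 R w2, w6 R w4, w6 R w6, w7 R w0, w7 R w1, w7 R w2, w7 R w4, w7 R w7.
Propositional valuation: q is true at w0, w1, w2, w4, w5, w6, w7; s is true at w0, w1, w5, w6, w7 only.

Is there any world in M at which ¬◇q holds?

Recall that ◇ψ holds at a world iff ψ holds at some accessible world.
Let φ = ¬◇q. Evaluate φ at each world:
  w0 (successors {w0, w1, w2, w6, w7}): φ is false.
  w1 (successors {w1, w3, w5, w6}): φ is false.
  w2 (successors {w0, w2, w3, w6}): φ is false.
  w3 (successors {w0, w1, w2, w3, w6}): φ is false.
  w4 (successors {w0, w1, w3, w4, w5, w6}): φ is false.
  w5 (successors {w2, w3, w4, w5, w6, w7}): φ is false.
  w6 (successors {w0, w2, w4, w6}): φ is false.
  w7 (successors {w0, w1, w2, w4, w7}): φ is false.
For instance, at w5:
  At w5: ◇q is true, so ¬◇q is false.
    At w5: ◇q requires q at some successor in {w2, w3, w4, w5, w6, w7}.
      q holds at w2, so ◇q is true at w5.

No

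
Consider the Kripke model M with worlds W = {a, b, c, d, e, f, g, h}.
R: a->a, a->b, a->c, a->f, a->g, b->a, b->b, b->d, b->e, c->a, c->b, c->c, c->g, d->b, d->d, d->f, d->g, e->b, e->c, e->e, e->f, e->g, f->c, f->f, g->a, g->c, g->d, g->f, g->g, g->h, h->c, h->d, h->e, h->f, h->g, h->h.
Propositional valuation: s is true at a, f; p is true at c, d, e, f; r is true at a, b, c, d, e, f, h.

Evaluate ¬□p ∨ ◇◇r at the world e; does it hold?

Yes

Recall that □ψ holds at a world iff ψ holds at every accessible world, and ◇ψ holds iff ψ holds at some accessible world.
At e: ¬□p is true, ◇◇r is true, so ¬□p ∨ ◇◇r is true.
  At e: □p is false, so ¬□p is true.
    At e: □p requires p at every successor {b, c, e, f, g}.
      p fails at b, so □p is false at e.
  At e: ◇◇r requires ◇r at some successor in {b, c, e, f, g}.
    ◇r holds at b, so ◇◇r is true at e.
      At b: ◇r requires r at some successor in {a, b, d, e}.
        r holds at a, so ◇r is true at b.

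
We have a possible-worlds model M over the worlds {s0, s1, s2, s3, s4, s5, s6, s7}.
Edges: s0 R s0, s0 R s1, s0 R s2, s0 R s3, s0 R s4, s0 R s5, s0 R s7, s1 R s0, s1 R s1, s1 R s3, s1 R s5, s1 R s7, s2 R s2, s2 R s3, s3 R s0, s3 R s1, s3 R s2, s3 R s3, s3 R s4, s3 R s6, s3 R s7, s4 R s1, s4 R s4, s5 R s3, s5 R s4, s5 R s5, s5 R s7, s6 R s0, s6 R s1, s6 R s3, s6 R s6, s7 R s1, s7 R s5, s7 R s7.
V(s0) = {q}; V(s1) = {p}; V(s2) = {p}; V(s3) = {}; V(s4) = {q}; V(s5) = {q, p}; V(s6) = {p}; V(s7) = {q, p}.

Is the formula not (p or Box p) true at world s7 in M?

Recall that Box ψ holds at a world iff ψ holds at every accessible world, and Dia ψ holds iff ψ holds at some accessible world.
At s7: p or Box p is true, so not (p or Box p) is false.
  At s7: p is true, Box p is true, so p or Box p is true.
    At s7: Box p requires p at every successor {s1, s5, s7}.
      At s1: p is true.
      At s5: p is true.
      At s7: p is true.
    So Box p is true at s7.

No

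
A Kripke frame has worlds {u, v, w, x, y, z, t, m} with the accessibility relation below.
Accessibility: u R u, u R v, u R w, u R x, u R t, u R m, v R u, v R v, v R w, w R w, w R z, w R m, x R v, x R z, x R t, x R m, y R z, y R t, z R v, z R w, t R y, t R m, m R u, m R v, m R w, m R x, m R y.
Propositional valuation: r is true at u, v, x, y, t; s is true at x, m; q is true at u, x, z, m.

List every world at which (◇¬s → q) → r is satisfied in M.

u, v, w, x, y, t

Let φ = (◇¬s → q) → r. Evaluate φ at each world:
  u (successors {u, v, w, x, t, m}): φ is true.
  v (successors {u, v, w}): φ is true.
  w (successors {w, z, m}): φ is true.
  x (successors {v, z, t, m}): φ is true.
  y (successors {z, t}): φ is true.
  z (successors {v, w}): φ is false.
  t (successors {y, m}): φ is true.
  m (successors {u, v, w, x, y}): φ is false.
For instance, at z:
  At z: ◇¬s → q is true, r is false, so (◇¬s → q) → r is false.
    At z: ◇¬s is true, q is true, so ◇¬s → q is true.
      At z: ◇¬s requires ¬s at some successor in {v, w}.
        ¬s holds at v, so ◇¬s is true at z.
Satisfying worlds: {u, v, w, x, y, t}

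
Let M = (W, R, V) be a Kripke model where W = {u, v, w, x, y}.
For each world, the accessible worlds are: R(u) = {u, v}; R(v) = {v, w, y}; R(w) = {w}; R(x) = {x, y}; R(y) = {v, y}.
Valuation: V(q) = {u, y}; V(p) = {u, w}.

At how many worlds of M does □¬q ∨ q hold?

Let φ = □¬q ∨ q. Evaluate φ at each world:
  u (successors {u, v}): φ is true.
  v (successors {v, w, y}): φ is false.
  w (successors {w}): φ is true.
  x (successors {x, y}): φ is false.
  y (successors {v, y}): φ is true.
For instance, at w:
  At w: □¬q is true, q is false, so □¬q ∨ q is true.
    At w: □¬q requires ¬q at every successor {w}.
      At w: ¬q is true.
    So □¬q is true at w.
Satisfying worlds: {u, w, y}

3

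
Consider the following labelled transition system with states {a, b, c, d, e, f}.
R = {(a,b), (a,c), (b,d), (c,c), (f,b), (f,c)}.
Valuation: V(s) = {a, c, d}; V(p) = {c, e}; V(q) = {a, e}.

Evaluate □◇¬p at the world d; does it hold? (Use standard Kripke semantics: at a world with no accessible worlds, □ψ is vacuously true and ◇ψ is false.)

At d: no accessible worlds, so □◇¬p holds vacuously.

Yes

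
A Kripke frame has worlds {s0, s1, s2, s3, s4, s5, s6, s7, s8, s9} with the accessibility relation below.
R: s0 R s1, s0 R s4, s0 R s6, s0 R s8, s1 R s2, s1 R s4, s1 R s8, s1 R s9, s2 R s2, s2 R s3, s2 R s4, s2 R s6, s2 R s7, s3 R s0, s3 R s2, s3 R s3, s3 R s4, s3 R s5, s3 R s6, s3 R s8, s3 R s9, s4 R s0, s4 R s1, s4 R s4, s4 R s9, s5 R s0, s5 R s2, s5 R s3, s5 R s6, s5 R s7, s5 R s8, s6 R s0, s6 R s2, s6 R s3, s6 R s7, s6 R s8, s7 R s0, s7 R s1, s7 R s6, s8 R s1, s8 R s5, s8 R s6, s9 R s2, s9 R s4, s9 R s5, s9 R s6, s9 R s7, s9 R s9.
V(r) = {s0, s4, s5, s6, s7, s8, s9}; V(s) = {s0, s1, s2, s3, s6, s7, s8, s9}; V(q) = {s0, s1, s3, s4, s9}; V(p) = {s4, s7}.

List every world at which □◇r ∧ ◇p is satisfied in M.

Let φ = □◇r ∧ ◇p. Evaluate φ at each world:
  s0 (successors {s1, s4, s6, s8}): φ is true.
  s1 (successors {s2, s4, s8, s9}): φ is true.
  s2 (successors {s2, s3, s4, s6, s7}): φ is true.
  s3 (successors {s0, s2, s3, s4, s5, s6, s8, s9}): φ is true.
  s4 (successors {s0, s1, s4, s9}): φ is true.
  s5 (successors {s0, s2, s3, s6, s7, s8}): φ is true.
  s6 (successors {s0, s2, s3, s7, s8}): φ is true.
  s7 (successors {s0, s1, s6}): φ is false.
  s8 (successors {s1, s5, s6}): φ is false.
  s9 (successors {s2, s4, s5, s6, s7, s9}): φ is true.
For instance, at s5:
  At s5: □◇r is true, ◇p is true, so □◇r ∧ ◇p is true.
    At s5: □◇r requires ◇r at every successor {s0, s2, s3, s6, s7, s8}.
      At s0: ◇r is true.
      At s2: ◇r is true.
      At s3: ◇r is true.
      At s6: ◇r is true.
      At s7: ◇r is true.
      At s8: ◇r is true.
    So □◇r is true at s5.
    At s5: ◇p requires p at some successor in {s0, s2, s3, s6, s7, s8}.
      p holds at s7, so ◇p is true at s5.
Satisfying worlds: {s0, s1, s2, s3, s4, s5, s6, s9}

s0, s1, s2, s3, s4, s5, s6, s9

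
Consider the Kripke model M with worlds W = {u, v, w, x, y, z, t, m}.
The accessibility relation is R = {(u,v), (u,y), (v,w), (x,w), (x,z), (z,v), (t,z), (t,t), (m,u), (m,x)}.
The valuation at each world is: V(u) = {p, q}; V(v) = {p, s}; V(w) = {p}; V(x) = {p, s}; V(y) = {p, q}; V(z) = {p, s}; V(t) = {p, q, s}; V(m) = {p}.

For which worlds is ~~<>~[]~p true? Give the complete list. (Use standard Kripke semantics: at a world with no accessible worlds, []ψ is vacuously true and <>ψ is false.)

Let φ = ~~<>~[]~p. Evaluate φ at each world:
  u (successors {v, y}): φ is true.
  v (successors {w}): φ is false.
  w (successors ∅): φ is false.
  x (successors {w, z}): φ is true.
  y (successors ∅): φ is false.
  z (successors {v}): φ is true.
  t (successors {z, t}): φ is true.
  m (successors {u, x}): φ is true.
For instance, at z:
  At z: ~<>~[]~p is false, so ~~<>~[]~p is true.
    At z: <>~[]~p is true, so ~<>~[]~p is false.
      At z: <>~[]~p requires ~[]~p at some successor in {v}.
        ~[]~p holds at v, so <>~[]~p is true at z.
Satisfying worlds: {u, x, z, t, m}

u, x, z, t, m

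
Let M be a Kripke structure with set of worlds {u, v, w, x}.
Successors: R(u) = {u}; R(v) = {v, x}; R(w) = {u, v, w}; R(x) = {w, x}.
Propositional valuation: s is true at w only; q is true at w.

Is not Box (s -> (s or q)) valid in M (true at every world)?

No

Let φ = not Box (s -> (s or q)). Evaluate φ at each world:
  u (successors {u}): φ is false.
  v (successors {v, x}): φ is false.
  w (successors {u, v, w}): φ is false.
  x (successors {w, x}): φ is false.
Detail at u (counterexample):
  At u: Box (s -> (s or q)) is true, so not Box (s -> (s or q)) is false.
    At u: Box (s -> (s or q)) requires s -> (s or q) at every successor {u}.
      At u: s -> (s or q) is true.
    So Box (s -> (s or q)) is true at u.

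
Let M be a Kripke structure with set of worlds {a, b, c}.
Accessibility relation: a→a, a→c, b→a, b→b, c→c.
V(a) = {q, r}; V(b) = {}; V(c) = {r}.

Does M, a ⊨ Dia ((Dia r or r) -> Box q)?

No

At a: Dia ((Dia r or r) -> Box q) requires (Dia r or r) -> Box q at some successor in {a, c}.
  At a: (Dia r or r) -> Box q is false.
  At c: (Dia r or r) -> Box q is false.
So Dia ((Dia r or r) -> Box q) is false at a.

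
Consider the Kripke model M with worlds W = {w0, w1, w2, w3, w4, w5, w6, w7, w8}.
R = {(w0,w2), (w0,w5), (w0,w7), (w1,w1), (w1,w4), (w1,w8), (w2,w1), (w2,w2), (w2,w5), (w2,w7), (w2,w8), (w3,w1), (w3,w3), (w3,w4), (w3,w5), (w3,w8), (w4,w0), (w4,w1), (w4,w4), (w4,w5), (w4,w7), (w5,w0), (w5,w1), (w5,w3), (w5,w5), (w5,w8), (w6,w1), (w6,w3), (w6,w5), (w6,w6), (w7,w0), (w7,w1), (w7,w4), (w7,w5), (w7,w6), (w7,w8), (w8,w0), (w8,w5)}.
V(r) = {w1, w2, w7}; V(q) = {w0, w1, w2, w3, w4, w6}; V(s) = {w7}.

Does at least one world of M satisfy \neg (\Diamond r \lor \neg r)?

No

Recall that \Diamond ψ holds at a world iff ψ holds at some accessible world.
Let φ = \neg (\Diamond r \lor \neg r). Evaluate φ at each world:
  w0 (successors {w2, w5, w7}): φ is false.
  w1 (successors {w1, w4, w8}): φ is false.
  w2 (successors {w1, w2, w5, w7, w8}): φ is false.
  w3 (successors {w1, w3, w4, w5, w8}): φ is false.
  w4 (successors {w0, w1, w4, w5, w7}): φ is false.
  w5 (successors {w0, w1, w3, w5, w8}): φ is false.
  w6 (successors {w1, w3, w5, w6}): φ is false.
  w7 (successors {w0, w1, w4, w5, w6, w8}): φ is false.
  w8 (successors {w0, w5}): φ is false.
For instance, at w1:
  At w1: \Diamond r \lor \neg r is true, so \neg (\Diamond r \lor \neg r) is false.
    At w1: \Diamond r is true, \neg r is false, so \Diamond r \lor \neg r is true.
      At w1: \Diamond r requires r at some successor in {w1, w4, w8}.
        r holds at w1, so \Diamond r is true at w1.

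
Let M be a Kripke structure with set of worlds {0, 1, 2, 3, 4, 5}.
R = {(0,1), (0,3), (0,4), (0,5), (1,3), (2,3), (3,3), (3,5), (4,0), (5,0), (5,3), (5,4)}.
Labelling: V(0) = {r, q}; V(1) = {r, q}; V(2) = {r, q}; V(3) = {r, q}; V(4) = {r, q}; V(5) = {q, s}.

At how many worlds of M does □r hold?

4

Let φ = □r. Evaluate φ at each world:
  0 (successors {1, 3, 4, 5}): φ is false.
  1 (successors {3}): φ is true.
  2 (successors {3}): φ is true.
  3 (successors {3, 5}): φ is false.
  4 (successors {0}): φ is true.
  5 (successors {0, 3, 4}): φ is true.
For instance, at 1:
  At 1: □r requires r at every successor {3}.
    At 3: r is true.
  So □r is true at 1.
Satisfying worlds: {1, 2, 4, 5}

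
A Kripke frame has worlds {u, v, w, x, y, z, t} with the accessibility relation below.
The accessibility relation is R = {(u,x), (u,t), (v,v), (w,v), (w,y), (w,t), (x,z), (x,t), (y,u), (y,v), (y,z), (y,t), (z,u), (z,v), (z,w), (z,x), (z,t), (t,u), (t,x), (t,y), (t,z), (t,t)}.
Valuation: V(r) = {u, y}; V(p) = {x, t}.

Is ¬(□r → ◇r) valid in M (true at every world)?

Let φ = ¬(□r → ◇r). Evaluate φ at each world:
  u (successors {x, t}): φ is false.
  v (successors {v}): φ is false.
  w (successors {v, y, t}): φ is false.
  x (successors {z, t}): φ is false.
  y (successors {u, v, z, t}): φ is false.
  z (successors {u, v, w, x, t}): φ is false.
  t (successors {u, x, y, z, t}): φ is false.
Detail at u (counterexample):
  At u: □r → ◇r is true, so ¬(□r → ◇r) is false.
    At u: □r is false, ◇r is false, so □r → ◇r is true.
      At u: □r requires r at every successor {x, t}.
        r fails at x, so □r is false at u.
      At u: ◇r requires r at some successor in {x, t}.
        At x: r is false.
        At t: r is false.
      So ◇r is false at u.

No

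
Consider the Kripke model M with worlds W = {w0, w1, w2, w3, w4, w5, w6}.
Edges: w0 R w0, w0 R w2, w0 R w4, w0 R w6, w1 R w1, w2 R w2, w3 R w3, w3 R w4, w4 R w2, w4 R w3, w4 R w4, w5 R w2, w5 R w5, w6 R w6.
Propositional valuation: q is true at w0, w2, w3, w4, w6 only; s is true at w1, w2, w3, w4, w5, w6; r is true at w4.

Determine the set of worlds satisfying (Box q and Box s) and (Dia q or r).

w2, w3, w4, w6

Let φ = (Box q and Box s) and (Dia q or r). Evaluate φ at each world:
  w0 (successors {w0, w2, w4, w6}): φ is false.
  w1 (successors {w1}): φ is false.
  w2 (successors {w2}): φ is true.
  w3 (successors {w3, w4}): φ is true.
  w4 (successors {w2, w3, w4}): φ is true.
  w5 (successors {w2, w5}): φ is false.
  w6 (successors {w6}): φ is true.
For instance, at w2:
  At w2: Box q and Box s is true, Dia q or r is true, so (Box q and Box s) and (Dia q or r) is true.
    At w2: Box q is true, Box s is true, so Box q and Box s is true.
      At w2: Box q requires q at every successor {w2}.
        At w2: q is true.
      So Box q is true at w2.
      At w2: Box s requires s at every successor {w2}.
        At w2: s is true.
      So Box s is true at w2.
    At w2: Dia q is true, r is false, so Dia q or r is true.
      At w2: Dia q requires q at some successor in {w2}.
        q holds at w2, so Dia q is true at w2.
Satisfying worlds: {w2, w3, w4, w6}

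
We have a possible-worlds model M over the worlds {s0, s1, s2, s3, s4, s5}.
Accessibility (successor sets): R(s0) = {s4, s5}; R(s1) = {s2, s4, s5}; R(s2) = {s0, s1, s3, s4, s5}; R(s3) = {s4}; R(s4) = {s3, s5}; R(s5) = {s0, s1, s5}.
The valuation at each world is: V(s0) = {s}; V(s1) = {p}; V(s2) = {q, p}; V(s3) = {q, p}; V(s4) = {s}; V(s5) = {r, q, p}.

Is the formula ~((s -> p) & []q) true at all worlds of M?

Yes

Recall that []ψ holds at a world iff ψ holds at every accessible world, and <>ψ holds iff ψ holds at some accessible world.
Let φ = ~((s -> p) & []q). Evaluate φ at each world:
  s0 (successors {s4, s5}): φ is true.
  s1 (successors {s2, s4, s5}): φ is true.
  s2 (successors {s0, s1, s3, s4, s5}): φ is true.
  s3 (successors {s4}): φ is true.
  s4 (successors {s3, s5}): φ is true.
  s5 (successors {s0, s1, s5}): φ is true.
For instance, at s2:
  At s2: (s -> p) & []q is false, so ~((s -> p) & []q) is true.
    At s2: s -> p is true, []q is false, so (s -> p) & []q is false.
      At s2: []q requires q at every successor {s0, s1, s3, s4, s5}.
        q fails at s0, so []q is false at s2.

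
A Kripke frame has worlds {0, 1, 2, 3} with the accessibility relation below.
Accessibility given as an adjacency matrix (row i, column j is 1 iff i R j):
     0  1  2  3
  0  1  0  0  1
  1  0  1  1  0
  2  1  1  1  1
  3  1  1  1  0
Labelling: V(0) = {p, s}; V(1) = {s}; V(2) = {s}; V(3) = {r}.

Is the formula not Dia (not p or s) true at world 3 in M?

At 3: Dia (not p or s) is true, so not Dia (not p or s) is false.
  At 3: Dia (not p or s) requires not p or s at some successor in {0, 1, 2}.
    not p or s holds at 0, so Dia (not p or s) is true at 3.

No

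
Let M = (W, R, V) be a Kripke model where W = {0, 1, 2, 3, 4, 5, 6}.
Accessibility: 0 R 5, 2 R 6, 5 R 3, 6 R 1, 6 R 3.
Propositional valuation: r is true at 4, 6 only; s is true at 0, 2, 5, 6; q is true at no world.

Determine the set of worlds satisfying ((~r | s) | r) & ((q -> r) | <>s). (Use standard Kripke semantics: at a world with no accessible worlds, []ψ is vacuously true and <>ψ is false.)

Let φ = ((~r | s) | r) & ((q -> r) | <>s). Evaluate φ at each world:
  0 (successors {5}): φ is true.
  1 (successors ∅): φ is true.
  2 (successors {6}): φ is true.
  3 (successors ∅): φ is true.
  4 (successors ∅): φ is true.
  5 (successors {3}): φ is true.
  6 (successors {1, 3}): φ is true.
For instance, at 0:
  At 0: (~r | s) | r is true, (q -> r) | <>s is true, so ((~r | s) | r) & ((q -> r) | <>s) is true.
    At 0: q -> r is true, <>s is true, so (q -> r) | <>s is true.
      At 0: <>s requires s at some successor in {5}.
        s holds at 5, so <>s is true at 0.
Satisfying worlds: {0, 1, 2, 3, 4, 5, 6}

0, 1, 2, 3, 4, 5, 6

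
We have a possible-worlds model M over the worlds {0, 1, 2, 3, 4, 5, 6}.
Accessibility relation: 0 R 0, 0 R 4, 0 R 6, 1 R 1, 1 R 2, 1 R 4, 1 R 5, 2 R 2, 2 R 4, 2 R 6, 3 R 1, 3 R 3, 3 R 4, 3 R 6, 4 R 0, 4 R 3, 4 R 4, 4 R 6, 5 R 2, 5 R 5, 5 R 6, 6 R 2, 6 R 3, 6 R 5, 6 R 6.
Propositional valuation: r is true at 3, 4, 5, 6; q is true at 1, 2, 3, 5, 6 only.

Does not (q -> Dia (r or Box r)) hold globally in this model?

No

Recall that Box ψ holds at a world iff ψ holds at every accessible world, and Dia ψ holds iff ψ holds at some accessible world.
Let φ = not (q -> Dia (r or Box r)). Evaluate φ at each world:
  0 (successors {0, 4, 6}): φ is false.
  1 (successors {1, 2, 4, 5}): φ is false.
  2 (successors {2, 4, 6}): φ is false.
  3 (successors {1, 3, 4, 6}): φ is false.
  4 (successors {0, 3, 4, 6}): φ is false.
  5 (successors {2, 5, 6}): φ is false.
  6 (successors {2, 3, 5, 6}): φ is false.
Detail at 0 (counterexample):
  At 0: q -> Dia (r or Box r) is true, so not (q -> Dia (r or Box r)) is false.
    At 0: q is false, Dia (r or Box r) is true, so q -> Dia (r or Box r) is true.
      At 0: Dia (r or Box r) requires r or Box r at some successor in {0, 4, 6}.
        r or Box r holds at 4, so Dia (r or Box r) is true at 0.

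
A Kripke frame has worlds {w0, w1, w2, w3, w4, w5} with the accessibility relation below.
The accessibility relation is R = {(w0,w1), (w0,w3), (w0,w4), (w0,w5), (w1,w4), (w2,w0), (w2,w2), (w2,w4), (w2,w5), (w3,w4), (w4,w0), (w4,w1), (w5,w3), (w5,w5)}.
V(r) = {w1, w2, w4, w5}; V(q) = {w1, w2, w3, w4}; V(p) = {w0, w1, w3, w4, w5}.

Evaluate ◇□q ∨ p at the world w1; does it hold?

Yes

At w1: ◇□q is false, p is true, so ◇□q ∨ p is true.
  At w1: ◇□q requires □q at some successor in {w4}.
    At w4: □q is false.
  So ◇□q is false at w1.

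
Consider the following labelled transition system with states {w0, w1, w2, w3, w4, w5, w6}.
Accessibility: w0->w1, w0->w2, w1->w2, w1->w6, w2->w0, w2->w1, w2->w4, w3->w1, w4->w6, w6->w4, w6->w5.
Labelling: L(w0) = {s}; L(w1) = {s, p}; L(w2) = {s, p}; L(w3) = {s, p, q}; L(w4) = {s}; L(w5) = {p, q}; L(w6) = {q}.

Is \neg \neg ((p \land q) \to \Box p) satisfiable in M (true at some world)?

Let φ = \neg \neg ((p \land q) \to \Box p). Evaluate φ at each world:
  w0 (successors {w1, w2}): φ is true.
  w1 (successors {w2, w6}): φ is true.
  w2 (successors {w0, w1, w4}): φ is true.
  w3 (successors {w1}): φ is true.
  w4 (successors {w6}): φ is true.
  w5 (successors ∅): φ is true.
  w6 (successors {w4, w5}): φ is true.
Detail at w0 (witness):
  At w0: \neg ((p \land q) \to \Box p) is false, so \neg \neg ((p \land q) \to \Box p) is true.
    At w0: (p \land q) \to \Box p is true, so \neg ((p \land q) \to \Box p) is false.
      At w0: p \land q is false, \Box p is true, so (p \land q) \to \Box p is true.

Yes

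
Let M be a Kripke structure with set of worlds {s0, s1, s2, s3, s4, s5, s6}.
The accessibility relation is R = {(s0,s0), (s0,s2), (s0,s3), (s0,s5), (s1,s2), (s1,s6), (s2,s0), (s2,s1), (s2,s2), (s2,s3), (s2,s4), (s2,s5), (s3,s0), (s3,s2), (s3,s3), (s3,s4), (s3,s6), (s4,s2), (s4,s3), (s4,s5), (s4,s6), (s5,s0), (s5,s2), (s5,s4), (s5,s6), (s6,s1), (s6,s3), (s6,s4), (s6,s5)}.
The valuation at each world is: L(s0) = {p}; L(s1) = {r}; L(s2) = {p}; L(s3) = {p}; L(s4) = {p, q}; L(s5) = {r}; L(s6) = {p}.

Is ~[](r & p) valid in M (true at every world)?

Let φ = ~[](r & p). Evaluate φ at each world:
  s0 (successors {s0, s2, s3, s5}): φ is true.
  s1 (successors {s2, s6}): φ is true.
  s2 (successors {s0, s1, s2, s3, s4, s5}): φ is true.
  s3 (successors {s0, s2, s3, s4, s6}): φ is true.
  s4 (successors {s2, s3, s5, s6}): φ is true.
  s5 (successors {s0, s2, s4, s6}): φ is true.
  s6 (successors {s1, s3, s4, s5}): φ is true.
For instance, at s0:
  At s0: [](r & p) is false, so ~[](r & p) is true.
    At s0: [](r & p) requires r & p at every successor {s0, s2, s3, s5}.
      r & p fails at s0, so [](r & p) is false at s0.

Yes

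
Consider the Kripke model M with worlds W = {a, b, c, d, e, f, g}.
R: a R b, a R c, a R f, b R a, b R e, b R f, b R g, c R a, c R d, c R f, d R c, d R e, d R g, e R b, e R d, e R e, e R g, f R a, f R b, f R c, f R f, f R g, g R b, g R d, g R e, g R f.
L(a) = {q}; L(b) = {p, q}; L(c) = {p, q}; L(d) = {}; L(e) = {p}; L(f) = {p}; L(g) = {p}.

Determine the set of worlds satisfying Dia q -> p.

b, c, e, f, g

Let φ = Dia q -> p. Evaluate φ at each world:
  a (successors {b, c, f}): φ is false.
  b (successors {a, e, f, g}): φ is true.
  c (successors {a, d, f}): φ is true.
  d (successors {c, e, g}): φ is false.
  e (successors {b, d, e, g}): φ is true.
  f (successors {a, b, c, f, g}): φ is true.
  g (successors {b, d, e, f}): φ is true.
For instance, at c:
  At c: Dia q is true, p is true, so Dia q -> p is true.
    At c: Dia q requires q at some successor in {a, d, f}.
      q holds at a, so Dia q is true at c.
Satisfying worlds: {b, c, e, f, g}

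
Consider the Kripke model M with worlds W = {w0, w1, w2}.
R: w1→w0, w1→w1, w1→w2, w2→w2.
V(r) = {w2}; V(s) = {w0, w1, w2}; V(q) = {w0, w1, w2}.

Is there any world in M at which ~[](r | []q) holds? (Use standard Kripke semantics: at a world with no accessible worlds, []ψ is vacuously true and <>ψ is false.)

Let φ = ~[](r | []q). Evaluate φ at each world:
  w0 (successors ∅): φ is false.
  w1 (successors {w0, w1, w2}): φ is false.
  w2 (successors {w2}): φ is false.
For instance, at w1:
  At w1: [](r | []q) is true, so ~[](r | []q) is false.
    At w1: [](r | []q) requires r | []q at every successor {w0, w1, w2}.
      At w0: r | []q is true.
      At w1: r | []q is true.
      At w2: r | []q is true.
    So [](r | []q) is true at w1.

No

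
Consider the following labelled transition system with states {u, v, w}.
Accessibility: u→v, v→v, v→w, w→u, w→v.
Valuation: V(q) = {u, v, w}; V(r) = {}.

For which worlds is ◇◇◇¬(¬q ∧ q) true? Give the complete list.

Let φ = ◇◇◇¬(¬q ∧ q). Evaluate φ at each world:
  u (successors {v}): φ is true.
  v (successors {v, w}): φ is true.
  w (successors {u, v}): φ is true.
For instance, at v:
  At v: ◇◇◇¬(¬q ∧ q) requires ◇◇¬(¬q ∧ q) at some successor in {v, w}.
    ◇◇¬(¬q ∧ q) holds at v, so ◇◇◇¬(¬q ∧ q) is true at v.
      At v: ◇◇¬(¬q ∧ q) requires ◇¬(¬q ∧ q) at some successor in {v, w}.
        ◇¬(¬q ∧ q) holds at v, so ◇◇¬(¬q ∧ q) is true at v.
Satisfying worlds: {u, v, w}

u, v, w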